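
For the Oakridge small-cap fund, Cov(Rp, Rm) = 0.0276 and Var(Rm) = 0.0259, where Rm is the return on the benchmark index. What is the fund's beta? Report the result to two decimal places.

1.07

β = Cov(Rp, Rm) / Var(Rm) = 0.0276 / 0.0259 = 1.0656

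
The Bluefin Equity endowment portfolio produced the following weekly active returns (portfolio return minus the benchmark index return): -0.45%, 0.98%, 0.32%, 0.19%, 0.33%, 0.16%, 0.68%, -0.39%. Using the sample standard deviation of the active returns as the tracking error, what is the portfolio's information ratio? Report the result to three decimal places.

0.471

r̄ = (-0.45 + 0.98 + 0.32 + 0.19 + 0.33 + 0.16 + 0.68 − 0.39) / 8 = 1.820 / 8 = 0.2275%
Sample std dev = √[1.6364 / 7] = 0.4835%
IR = r̄ / tracking error = 0.2275 / 0.4835 = 0.4705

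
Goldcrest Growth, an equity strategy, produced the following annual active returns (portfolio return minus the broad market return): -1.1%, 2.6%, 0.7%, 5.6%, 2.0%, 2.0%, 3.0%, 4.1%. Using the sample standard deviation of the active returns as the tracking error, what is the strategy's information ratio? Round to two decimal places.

μ = (-1.1 + 2.6 + 0.7 + 5.6 + 2 + 2 + 3 + 4.1) / 8 = 2.3625%
Σ(r − μ)² = 28.9788; sample σ = √(28.9788/7) = 2.0347%
IR = μ / tracking error = 2.3625 / 2.0347 = 1.1611

1.16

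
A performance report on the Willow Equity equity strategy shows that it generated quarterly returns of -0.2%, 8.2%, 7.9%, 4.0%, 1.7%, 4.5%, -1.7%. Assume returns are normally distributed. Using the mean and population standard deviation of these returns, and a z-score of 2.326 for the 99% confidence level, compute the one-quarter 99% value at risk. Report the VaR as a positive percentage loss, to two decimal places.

4.70

Mean return μ = 24.40 / 7 = 3.4857%
Σ(r − μ)² = 86.6686; population σ = √(86.6686/7) = 3.5187%
VaR = −(μ − z·σ) = −(3.4857 − 2.326 × 3.5187) = −(-4.6988) = 4.6988%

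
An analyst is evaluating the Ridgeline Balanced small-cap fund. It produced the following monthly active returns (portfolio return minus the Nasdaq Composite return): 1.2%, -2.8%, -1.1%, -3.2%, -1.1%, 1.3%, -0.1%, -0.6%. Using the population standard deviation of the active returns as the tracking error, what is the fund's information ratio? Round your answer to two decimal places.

-0.52

Mean return μ = -6.40 / 8 = -0.8000%
Population σ = √[Σ(r − μ)² / 8] = √[18.8800 / 8] = √2.3600 = 1.5362%
IR = μ / tracking error = -0.8000 / 1.5362 = -0.5208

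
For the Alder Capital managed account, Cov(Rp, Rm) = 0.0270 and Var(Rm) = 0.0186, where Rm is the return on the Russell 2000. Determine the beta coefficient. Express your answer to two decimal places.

β = Cov(Rp, Rm) / Var(Rm) = 0.0270 / 0.0186 = 1.4516

1.45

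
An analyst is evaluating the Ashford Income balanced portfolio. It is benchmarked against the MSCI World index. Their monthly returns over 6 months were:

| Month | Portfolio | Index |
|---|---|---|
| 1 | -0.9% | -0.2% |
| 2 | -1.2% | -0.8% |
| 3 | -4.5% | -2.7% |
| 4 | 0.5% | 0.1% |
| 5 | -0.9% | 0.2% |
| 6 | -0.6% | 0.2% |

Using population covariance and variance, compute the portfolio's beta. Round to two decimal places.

1.41

r̄p = -1.2667%,  r̄m = -0.5333%
Cov = Σ(rp − r̄p)(rm − r̄m) / 6 = 1.4978
Var(rm) = Σ(rm − r̄m)² / 6 = 1.0589
β = Cov / Var = 1.4978 / 1.0589 = 1.4145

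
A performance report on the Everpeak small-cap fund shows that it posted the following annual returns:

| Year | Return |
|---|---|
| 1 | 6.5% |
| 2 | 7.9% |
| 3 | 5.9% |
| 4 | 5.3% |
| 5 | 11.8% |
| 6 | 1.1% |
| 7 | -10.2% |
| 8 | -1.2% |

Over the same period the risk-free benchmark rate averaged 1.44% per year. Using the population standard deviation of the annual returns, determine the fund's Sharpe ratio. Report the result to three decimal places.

Mean return r̄ = 27.10 / 8 = 3.3875%
Σ(r − r̄)² = (6.5 − 3.3875)² + (7.9 − 3.3875)² + (5.9 − 3.3875)² + … = 321.6888
σ = √[321.6888 / 8] = 6.3412%
Sharpe = (r̄ − rf) / σ = (3.3875 − 1.44) / 6.3412 = 1.9475 / 6.3412 = 0.3071

0.307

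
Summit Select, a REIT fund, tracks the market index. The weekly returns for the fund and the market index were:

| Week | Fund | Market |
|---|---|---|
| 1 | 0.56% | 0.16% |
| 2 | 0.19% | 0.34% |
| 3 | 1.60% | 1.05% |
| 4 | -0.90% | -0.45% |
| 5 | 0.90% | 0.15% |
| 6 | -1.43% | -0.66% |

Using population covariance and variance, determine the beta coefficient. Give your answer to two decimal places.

r̄p = 0.1533%,  r̄m = 0.0983%
Cov = Σ(rp − r̄p)(rm − r̄m) / 6 = 0.5379
Var(rm) = Σ(rm − r̄m)² / 6 = 0.3077
β = Cov / Var = 0.5379 / 0.3077 = 1.7481

1.75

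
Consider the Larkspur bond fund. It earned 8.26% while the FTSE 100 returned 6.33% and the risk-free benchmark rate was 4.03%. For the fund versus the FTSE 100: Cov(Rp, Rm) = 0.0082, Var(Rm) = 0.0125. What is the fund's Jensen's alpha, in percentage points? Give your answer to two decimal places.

2.72

β = Cov / Var = 0.0082 / 0.0125 = 0.6560
E[R] = Rf + β(Rm − Rf) = 4.03% + 0.6560 × (6.33% − 4.03%) = 5.5388%
α = Rp − E[R] = 8.26% − 5.5388% = 2.7212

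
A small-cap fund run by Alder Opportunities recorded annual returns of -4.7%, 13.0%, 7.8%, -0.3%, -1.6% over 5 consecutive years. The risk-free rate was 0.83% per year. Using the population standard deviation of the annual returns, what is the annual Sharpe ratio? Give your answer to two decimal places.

0.31

r̄ = (-4.7 + 13 + 7.8 − 0.3 − 1.6) / 5 = 2.8400%
Σ(r − r̄)² = (-4.7 − 2.8400)² + (13 − 2.8400)² + … = 214.2520
population σ = √(214.2520 / 5) = √42.8504 = 6.5460%
Sharpe = (r̄ − rf) / σ = (2.8400 − 0.83) / 6.5460 = 2.0100 / 6.5460 = 0.3071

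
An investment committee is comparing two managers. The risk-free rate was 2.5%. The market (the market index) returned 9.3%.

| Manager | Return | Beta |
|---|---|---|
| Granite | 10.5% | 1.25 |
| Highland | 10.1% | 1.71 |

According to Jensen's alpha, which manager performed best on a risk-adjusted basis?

Granite

Granite: α = 10.5% − [2.5% + 1.25 × (9.3% − 2.5%)] = -0.500
Highland: α = 10.1% − [2.5% + 1.71 × (9.3% − 2.5%)] = -4.028
Highest: Granite (-0.500).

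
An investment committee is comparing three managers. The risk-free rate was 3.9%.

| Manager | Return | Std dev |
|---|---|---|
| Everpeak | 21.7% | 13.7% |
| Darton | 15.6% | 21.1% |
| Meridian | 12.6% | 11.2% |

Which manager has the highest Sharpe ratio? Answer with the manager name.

Everpeak

Everpeak: Sharpe ratio = (21.7% − 3.9%) / 13.7% = 1.299
Darton: Sharpe ratio = (15.6% − 3.9%) / 21.1% = 0.555
Meridian: Sharpe ratio = (12.6% − 3.9%) / 11.2% = 0.777
Highest: Everpeak (1.299).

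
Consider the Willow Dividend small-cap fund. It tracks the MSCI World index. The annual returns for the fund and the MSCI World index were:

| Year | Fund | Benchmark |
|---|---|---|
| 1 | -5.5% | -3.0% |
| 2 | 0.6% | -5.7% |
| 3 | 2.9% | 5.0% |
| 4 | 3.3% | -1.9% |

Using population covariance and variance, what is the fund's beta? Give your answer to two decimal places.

0.37

r̄p = 0.3250%,  r̄m = -1.4000%
Cov = Σ(rp − r̄p)(rm − r̄m) / 4 = 5.7825
Var(rm) = Σ(rm − r̄m)² / 4 = 15.5650
β = Cov / Var = 5.7825 / 15.5650 = 0.3715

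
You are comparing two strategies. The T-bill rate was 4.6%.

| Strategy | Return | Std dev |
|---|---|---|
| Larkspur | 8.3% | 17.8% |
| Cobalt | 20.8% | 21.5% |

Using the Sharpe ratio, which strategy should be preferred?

Larkspur: Sharpe ratio = (8.3% − 4.6%) / 17.8% = 0.208
Cobalt: Sharpe ratio = (20.8% − 4.6%) / 21.5% = 0.753
Highest: Cobalt (0.753).

Cobalt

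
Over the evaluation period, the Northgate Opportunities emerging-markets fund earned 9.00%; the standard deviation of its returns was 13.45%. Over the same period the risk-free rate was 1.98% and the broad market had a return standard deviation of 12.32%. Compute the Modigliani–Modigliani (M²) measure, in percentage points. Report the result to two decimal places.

Sharpe = (Rp − Rf) / σp = (9.00% − 1.98%) / 13.45% = 0.5219
M² = Rf + Sharpe × σm = 1.98% + 0.5219 × 12.32% = 8.4098%

8.41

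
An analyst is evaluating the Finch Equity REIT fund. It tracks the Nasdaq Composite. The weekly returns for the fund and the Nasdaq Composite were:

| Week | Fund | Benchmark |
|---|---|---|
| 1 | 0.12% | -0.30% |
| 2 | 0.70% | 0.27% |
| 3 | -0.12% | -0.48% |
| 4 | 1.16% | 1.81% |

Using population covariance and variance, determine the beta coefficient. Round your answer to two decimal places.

r̄p = 0.4650%,  r̄m = 0.3250%
Cov = Σ(rp − r̄p)(rm − r̄m) / 4 = 0.4264
Var(rm) = Σ(rm − r̄m)² / 4 = 0.8117
β = Cov / Var = 0.4264 / 0.8117 = 0.5253

0.53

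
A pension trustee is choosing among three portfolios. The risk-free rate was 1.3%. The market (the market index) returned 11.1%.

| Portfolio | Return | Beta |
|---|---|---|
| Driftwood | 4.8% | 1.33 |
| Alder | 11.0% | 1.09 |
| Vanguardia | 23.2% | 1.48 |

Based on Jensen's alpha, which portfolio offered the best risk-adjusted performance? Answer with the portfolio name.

Vanguardia

Driftwood: α = 4.8% − [1.3% + 1.33 × (11.1% − 1.3%)] = -9.534
Alder: α = 11.0% − [1.3% + 1.09 × (11.1% − 1.3%)] = -0.982
Vanguardia: α = 23.2% − [1.3% + 1.48 × (11.1% − 1.3%)] = 7.396
Highest: Vanguardia (7.396).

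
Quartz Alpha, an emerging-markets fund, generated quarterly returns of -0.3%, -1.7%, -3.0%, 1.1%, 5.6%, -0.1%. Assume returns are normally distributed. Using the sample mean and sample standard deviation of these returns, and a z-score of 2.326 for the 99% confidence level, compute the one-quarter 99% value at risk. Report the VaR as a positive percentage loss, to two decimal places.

6.64

r̄ = (-0.3 − 1.7 − 3 + 1.1 + 5.6 − 0.1) / 6 = 1.60 / 6 = 0.2667%
Σ(r − r̄)² = (-0.3 − 0.2667)² + (-1.7 − 0.2667)² + (-3 − 0.2667)² + … = 44.1333
σ = √[44.1333 / 5] = 2.9710%
VaR = −(r̄ − z·σ) = −(0.2667 − 2.326 × 2.9710) = −(-6.6438) = 6.6438%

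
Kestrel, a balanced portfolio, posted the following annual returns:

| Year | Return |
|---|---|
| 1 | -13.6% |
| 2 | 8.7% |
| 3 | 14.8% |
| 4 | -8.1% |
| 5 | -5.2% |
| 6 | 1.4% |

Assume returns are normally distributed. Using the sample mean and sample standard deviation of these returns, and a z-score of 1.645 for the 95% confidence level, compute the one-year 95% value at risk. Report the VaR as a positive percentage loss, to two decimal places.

17.95

r̄ = (-13.6 + 8.7 + 14.8 − 8.1 − 5.2 + 1.4) / 6 = -0.3333%
Sample std dev = √[573.6333 / 5] = 10.7111%
VaR = −(r̄ − z·σ) = −(-0.3333 − 1.645 × 10.7111) = −(-17.9531) = 17.9531%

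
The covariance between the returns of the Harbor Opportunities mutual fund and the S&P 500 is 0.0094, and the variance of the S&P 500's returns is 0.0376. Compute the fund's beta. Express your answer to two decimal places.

0.25

β = Cov(Rp, Rm) / Var(Rm) = 0.0094 / 0.0376 = 0.2500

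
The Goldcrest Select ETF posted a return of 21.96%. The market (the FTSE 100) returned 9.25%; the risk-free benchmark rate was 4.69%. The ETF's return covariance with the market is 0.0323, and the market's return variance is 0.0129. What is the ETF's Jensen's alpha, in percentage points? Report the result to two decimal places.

5.85

β = Cov / Var = 0.0323 / 0.0129 = 2.5039
E[R] = Rf + β(Rm − Rf) = 4.69% + 2.5039 × (9.25% − 4.69%) = 16.1078%
α = Rp − E[R] = 21.96% − 16.1078% = 5.8522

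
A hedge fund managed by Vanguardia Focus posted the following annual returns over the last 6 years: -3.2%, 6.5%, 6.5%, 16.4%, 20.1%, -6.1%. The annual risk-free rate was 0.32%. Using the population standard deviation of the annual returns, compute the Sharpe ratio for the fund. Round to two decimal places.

r̄ = (-3.2 + 6.5 + 6.5 + 16.4 + 20.1 − 6.1) / 6 = 6.7000%
Population σ = √[Σ(r − r̄)² / 6] = √[535.5800 / 6] = √89.2633 = 9.4479%
Sharpe = (r̄ − rf) / σ = (6.7000 − 0.32) / 9.4479 = 6.3800 / 9.4479 = 0.6753

0.68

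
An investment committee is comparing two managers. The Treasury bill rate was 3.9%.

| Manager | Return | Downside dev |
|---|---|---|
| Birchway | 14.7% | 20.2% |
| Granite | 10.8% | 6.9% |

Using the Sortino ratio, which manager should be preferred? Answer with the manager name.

Granite

Birchway: Sortino ratio = (14.7% − 3.9%) / 20.2% = 0.535
Granite: Sortino ratio = (10.8% − 3.9%) / 6.9% = 1.000
Highest: Granite (1.000).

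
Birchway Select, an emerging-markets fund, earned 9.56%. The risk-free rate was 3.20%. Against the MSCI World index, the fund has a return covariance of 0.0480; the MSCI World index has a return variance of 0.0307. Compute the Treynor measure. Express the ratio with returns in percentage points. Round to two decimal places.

4.07

β = Cov / Var = 0.0480 / 0.0307 = 1.5635
Treynor = (Rp − Rf) / β = (9.56% − 3.20%) / 1.5635 = 6.36 / 1.5635 = 4.0678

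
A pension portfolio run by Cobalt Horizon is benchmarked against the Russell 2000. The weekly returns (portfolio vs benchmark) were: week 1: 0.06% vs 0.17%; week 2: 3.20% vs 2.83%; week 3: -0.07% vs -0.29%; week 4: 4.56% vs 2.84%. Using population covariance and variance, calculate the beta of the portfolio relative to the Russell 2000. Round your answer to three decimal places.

r̄p = 1.9375%,  r̄m = 1.3875%
Cov = Σ(rp − r̄p)(rm − r̄m) / 4 = 2.8209
Var(rm) = Σ(rm − r̄m)² / 4 = 2.1217
β = Cov / Var = 2.8209 / 2.1217 = 1.3295

1.330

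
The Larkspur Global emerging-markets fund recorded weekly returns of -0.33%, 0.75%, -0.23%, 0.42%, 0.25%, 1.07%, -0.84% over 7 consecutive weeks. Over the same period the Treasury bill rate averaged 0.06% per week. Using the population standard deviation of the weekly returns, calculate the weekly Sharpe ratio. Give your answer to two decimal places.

μ = (-0.33 + 0.75 − 0.23 + 0.42 + 0.25 + 1.07 − 0.84) / 7 = 0.1557%
Σ(r − μ)² = (-0.33 − 0.1557)² + (0.75 − 0.1557)² + (-0.23 − 0.1557)² + … = 2.6440
population σ = √(2.6440 / 7) = √0.3777 = 0.6146%
Sharpe = (μ − rf) / σ = (0.1557 − 0.06) / 0.6146 = 0.0957 / 0.6146 = 0.1557

0.16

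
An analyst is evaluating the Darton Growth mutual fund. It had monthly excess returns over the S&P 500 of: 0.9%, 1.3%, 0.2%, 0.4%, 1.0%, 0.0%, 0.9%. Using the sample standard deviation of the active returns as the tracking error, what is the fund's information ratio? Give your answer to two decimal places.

r̄ = (0.9 + 1.3 + 0.2 + 0.4 + 1 + 0 + 0.9) / 7 = 0.6714%
Σ(r − r̄)² = (0.9 − 0.6714)² + (1.3 − 0.6714)² + … = 1.3543
σ = √[1.3543 / 6] = 0.4751%
IR = r̄ / tracking error = 0.6714 / 0.4751 = 1.4132

1.41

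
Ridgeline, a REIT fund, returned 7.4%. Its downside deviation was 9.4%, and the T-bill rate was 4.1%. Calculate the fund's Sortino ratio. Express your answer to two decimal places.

0.35

Sortino = (Rp − Rf) / σd = (7.4% − 4.1%) / 9.4% = 3.30% / 9.4% = 0.3511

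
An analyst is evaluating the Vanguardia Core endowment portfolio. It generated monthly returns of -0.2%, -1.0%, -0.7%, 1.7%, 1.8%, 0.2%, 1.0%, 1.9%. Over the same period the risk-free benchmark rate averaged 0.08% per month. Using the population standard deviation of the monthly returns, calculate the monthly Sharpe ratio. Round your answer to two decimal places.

r̄ = (-0.2 − 1 − 0.7 + 1.7 + 1.8 + 0.2 + 1 + 1.9) / 8 = 0.5875%
Σ(r − r̄)² = (-0.2 − 0.5875)² + (-1 − 0.5875)² + … = 9.5488
σ = √[9.5488 / 8] = 1.0925%
Sharpe = (r̄ − rf) / σ = (0.5875 − 0.08) / 1.0925 = 0.5075 / 1.0925 = 0.4645

0.46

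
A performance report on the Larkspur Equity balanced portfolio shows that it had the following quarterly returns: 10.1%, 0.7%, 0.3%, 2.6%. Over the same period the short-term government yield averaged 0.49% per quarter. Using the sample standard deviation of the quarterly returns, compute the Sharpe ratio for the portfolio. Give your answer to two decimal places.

r̄ = (10.1 + 0.7 + 0.3 + 2.6) / 4 = 13.70 / 4 = 3.4250%
Σ(r − r̄)² = (10.1 − 3.4250)² + (0.7 − 3.4250)² + (0.3 − 3.4250)² + … = 62.4275
sample σ = √(62.4275 / 3) = √20.8092 = 4.5617%
Sharpe = (r̄ − rf) / σ = (3.4250 − 0.49) / 4.5617 = 2.9350 / 4.5617 = 0.6434

0.64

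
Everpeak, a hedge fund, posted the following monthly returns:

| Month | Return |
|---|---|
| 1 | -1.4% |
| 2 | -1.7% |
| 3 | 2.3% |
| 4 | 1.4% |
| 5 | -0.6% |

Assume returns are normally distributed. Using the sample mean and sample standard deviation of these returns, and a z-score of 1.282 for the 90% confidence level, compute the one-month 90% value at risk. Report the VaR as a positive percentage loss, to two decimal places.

μ = (-1.4 − 1.7 + 2.3 + 1.4 − 0.6) / 5 = -0.00 / 5 = 0.0000%
Sample std dev = √[12.4600 / 4] = 1.7649%
VaR = −(μ − z·σ) = −(0.0000 − 1.282 × 1.7649) = −(-2.2626) = 2.2626%

2.26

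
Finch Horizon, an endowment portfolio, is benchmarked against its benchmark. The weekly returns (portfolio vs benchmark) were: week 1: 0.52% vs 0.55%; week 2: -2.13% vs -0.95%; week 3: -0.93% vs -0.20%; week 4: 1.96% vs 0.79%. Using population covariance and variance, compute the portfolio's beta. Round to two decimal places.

2.19

r̄p = -0.1450%,  r̄m = 0.0475%
Cov = Σ(rp − r̄p)(rm − r̄m) / 4 = 1.0179
Var(rm) = Σ(rm − r̄m)² / 4 = 0.4650
β = Cov / Var = 1.0179 / 0.4650 = 2.1890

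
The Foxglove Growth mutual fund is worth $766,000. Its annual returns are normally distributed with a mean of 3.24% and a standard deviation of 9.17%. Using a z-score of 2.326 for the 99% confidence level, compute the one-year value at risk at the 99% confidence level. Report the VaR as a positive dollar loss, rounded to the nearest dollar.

Return at the 99% tail: μ − z·σ = 3.24% − 2.326 × 9.17% = 3.24 − 21.32942 = -18.08942%
VaR = −(-18.08942%) × $766,000 = 18.08942% × $766,000 = $138,565

$138,565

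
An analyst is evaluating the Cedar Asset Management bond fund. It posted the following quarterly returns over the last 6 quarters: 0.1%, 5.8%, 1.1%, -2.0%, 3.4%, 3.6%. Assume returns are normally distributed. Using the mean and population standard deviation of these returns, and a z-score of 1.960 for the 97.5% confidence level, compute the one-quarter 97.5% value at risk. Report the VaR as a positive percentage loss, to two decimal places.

3.02

r̄ = (0.1 + 5.8 + 1.1 − 2 + 3.4 + 3.6) / 6 = 2.0000%
Σ(r − r̄)² = (0.1 − 2.0000)² + (5.8 − 2.0000)² + … = 39.3800
σ = √[39.3800 / 6] = 2.5619%
VaR = −(r̄ − z·σ) = −(2.0000 − 1.960 × 2.5619) = −(-3.0213) = 3.0213%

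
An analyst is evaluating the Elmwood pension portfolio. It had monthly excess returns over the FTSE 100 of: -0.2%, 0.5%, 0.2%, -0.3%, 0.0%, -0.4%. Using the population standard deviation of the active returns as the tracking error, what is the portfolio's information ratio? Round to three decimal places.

Mean return μ = -0.20 / 6 = -0.0333%
Population std dev = √[0.5733 / 6] = 0.3091%
IR = μ / tracking error = -0.0333 / 0.3091 = -0.1077

-0.108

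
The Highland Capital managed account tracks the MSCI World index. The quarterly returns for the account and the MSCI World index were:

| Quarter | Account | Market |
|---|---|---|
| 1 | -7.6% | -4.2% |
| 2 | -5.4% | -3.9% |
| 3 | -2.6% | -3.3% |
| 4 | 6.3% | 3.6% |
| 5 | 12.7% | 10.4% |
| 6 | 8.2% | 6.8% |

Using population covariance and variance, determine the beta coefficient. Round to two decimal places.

r̄p = 1.9333%,  r̄m = 1.5667%
Cov = Σ(rp − r̄p)(rm − r̄m) / 6 = 42.3178
Var(rm) = Σ(rm − r̄m)² / 6 = 32.7289
β = Cov / Var = 42.3178 / 32.7289 = 1.2930

1.29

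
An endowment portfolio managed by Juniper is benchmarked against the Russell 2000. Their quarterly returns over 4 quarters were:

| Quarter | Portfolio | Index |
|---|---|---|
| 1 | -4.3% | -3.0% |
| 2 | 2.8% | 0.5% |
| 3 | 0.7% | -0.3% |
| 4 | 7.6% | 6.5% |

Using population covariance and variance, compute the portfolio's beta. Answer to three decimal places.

1.188

r̄p = 1.7000%,  r̄m = 0.9250%
Cov = Σ(rp − r̄p)(rm − r̄m) / 4 = 14.3000
Var(rm) = Σ(rm − r̄m)² / 4 = 12.0419
β = Cov / Var = 14.3000 / 12.0419 = 1.1875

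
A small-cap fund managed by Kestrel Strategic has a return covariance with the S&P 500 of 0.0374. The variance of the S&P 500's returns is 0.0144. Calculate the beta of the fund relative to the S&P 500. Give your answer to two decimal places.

2.60

β = Cov(Rp, Rm) / Var(Rm) = 0.0374 / 0.0144 = 2.5972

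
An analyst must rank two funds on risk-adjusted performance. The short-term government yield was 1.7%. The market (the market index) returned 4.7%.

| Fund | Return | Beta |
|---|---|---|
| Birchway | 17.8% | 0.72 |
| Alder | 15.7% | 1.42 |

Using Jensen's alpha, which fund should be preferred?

Birchway

Birchway: α = 17.8% − [1.7% + 0.72 × (4.7% − 1.7%)] = 13.940
Alder: α = 15.7% − [1.7% + 1.42 × (4.7% − 1.7%)] = 9.740
Highest: Birchway (13.940).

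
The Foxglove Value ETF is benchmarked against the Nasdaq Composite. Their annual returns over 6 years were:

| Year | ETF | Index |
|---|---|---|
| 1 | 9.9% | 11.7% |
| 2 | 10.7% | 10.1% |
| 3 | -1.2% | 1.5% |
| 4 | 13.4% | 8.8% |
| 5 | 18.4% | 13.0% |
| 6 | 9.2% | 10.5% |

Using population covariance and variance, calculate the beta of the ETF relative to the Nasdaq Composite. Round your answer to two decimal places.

r̄p = 10.0667%,  r̄m = 9.2667%
Cov = Σ(rp − r̄p)(rm − r̄m) / 6 = 19.3522
Var(rm) = Σ(rm − r̄m)² / 6 = 13.7689
β = Cov / Var = 19.3522 / 13.7689 = 1.4055

1.41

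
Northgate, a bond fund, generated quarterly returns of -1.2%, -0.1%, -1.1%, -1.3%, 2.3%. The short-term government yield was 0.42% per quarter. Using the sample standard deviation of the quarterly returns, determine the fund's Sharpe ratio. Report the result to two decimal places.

μ = (-1.2 − 0.1 − 1.1 − 1.3 + 2.3) / 5 = -1.40 / 5 = -0.2800%
Sample std dev = √[9.2480 / 4] = 1.5205%
Sharpe = (μ − rf) / σ = (-0.2800 − 0.42) / 1.5205 = -0.7000 / 1.5205 = -0.4604

-0.46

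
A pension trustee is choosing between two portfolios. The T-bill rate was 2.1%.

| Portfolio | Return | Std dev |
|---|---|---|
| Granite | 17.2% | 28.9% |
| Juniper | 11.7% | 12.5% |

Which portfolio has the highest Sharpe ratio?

Granite: Sharpe ratio = (17.2% − 2.1%) / 28.9% = 0.522
Juniper: Sharpe ratio = (11.7% − 2.1%) / 12.5% = 0.768
Highest: Juniper (0.768).

Juniper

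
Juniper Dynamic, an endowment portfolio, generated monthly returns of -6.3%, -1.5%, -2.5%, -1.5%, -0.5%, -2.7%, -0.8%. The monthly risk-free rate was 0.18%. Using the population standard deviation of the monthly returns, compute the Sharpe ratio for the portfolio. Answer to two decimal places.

r̄ = (-6.3 − 1.5 − 2.5 − 1.5 − 0.5 − 2.7 − 0.8) / 7 = -2.2571%
Σ(r − r̄)² = (-6.3 − (-2.2571))² + (-1.5 − (-2.2571))² + … = 22.9571
σ = √[22.9571 / 7] = 1.8110%
Sharpe = (r̄ − rf) / σ = (-2.2571 − 0.18) / 1.8110 = -2.4371 / 1.8110 = -1.3457

-1.35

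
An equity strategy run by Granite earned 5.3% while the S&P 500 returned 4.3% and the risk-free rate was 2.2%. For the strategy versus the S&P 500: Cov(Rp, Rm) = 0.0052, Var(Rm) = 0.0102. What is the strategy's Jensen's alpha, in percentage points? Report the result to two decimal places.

2.03

β = Cov / Var = 0.0052 / 0.0102 = 0.5098
E[R] = Rf + β(Rm − Rf) = 2.2% + 0.5098 × (4.3% − 2.2%) = 3.2706%
α = Rp − E[R] = 5.3% − 3.2706% = 2.0294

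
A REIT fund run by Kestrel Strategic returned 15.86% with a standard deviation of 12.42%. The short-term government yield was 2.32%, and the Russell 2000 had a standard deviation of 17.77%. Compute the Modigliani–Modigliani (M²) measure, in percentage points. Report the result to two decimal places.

21.69

Sharpe = (Rp − Rf) / σp = (15.86% − 2.32%) / 12.42% = 1.0902
M² = Rf + Sharpe × σm = 2.32% + 1.0902 × 17.77% = 21.6929%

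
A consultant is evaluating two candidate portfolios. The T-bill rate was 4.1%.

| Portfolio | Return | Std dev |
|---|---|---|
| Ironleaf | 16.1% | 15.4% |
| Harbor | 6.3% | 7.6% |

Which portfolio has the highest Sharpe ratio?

Ironleaf: Sharpe ratio = (16.1% − 4.1%) / 15.4% = 0.779
Harbor: Sharpe ratio = (6.3% − 4.1%) / 7.6% = 0.289
Highest: Ironleaf (0.779).

Ironleaf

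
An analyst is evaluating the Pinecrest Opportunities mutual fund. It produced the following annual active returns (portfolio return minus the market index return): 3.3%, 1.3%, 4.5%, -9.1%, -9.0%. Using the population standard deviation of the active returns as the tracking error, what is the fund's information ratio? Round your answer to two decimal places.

-0.30

r̄ = (3.3 + 1.3 + 4.5 − 9.1 − 9) / 5 = -9.00 / 5 = -1.8000%
Σ(r − r̄)² = 180.4400; population σ = √(180.4400/5) = 6.0073%
IR = r̄ / tracking error = -1.8000 / 6.0073 = -0.2996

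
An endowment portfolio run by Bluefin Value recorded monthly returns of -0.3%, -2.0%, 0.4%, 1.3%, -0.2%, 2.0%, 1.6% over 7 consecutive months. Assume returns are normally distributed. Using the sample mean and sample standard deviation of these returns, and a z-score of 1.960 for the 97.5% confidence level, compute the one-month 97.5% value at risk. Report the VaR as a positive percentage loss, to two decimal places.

2.30

r̄ = (-0.3 − 2 + 0.4 + 1.3 − 0.2 + 2 + 1.6) / 7 = 0.4000%
Σ(r − r̄)² = (-0.3 − 0.4000)² + (-2 − 0.4000)² + (0.4 − 0.4000)² + … = 11.4200
sample σ = √(11.4200 / 6) = √1.9033 = 1.3796%
VaR = −(r̄ − z·σ) = −(0.4000 − 1.960 × 1.3796) = −(-2.3040) = 2.3040%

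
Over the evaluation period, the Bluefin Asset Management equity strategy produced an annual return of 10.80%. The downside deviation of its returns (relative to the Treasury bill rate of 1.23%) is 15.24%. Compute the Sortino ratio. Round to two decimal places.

0.63

Sortino = (Rp − Rf) / σd = (10.80% − 1.23%) / 15.24% = 9.57% / 15.24% = 0.6280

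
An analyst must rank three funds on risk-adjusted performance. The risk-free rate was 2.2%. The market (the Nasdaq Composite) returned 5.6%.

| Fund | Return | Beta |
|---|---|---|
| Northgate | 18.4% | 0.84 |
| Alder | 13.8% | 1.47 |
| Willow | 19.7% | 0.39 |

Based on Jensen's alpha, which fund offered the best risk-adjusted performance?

Northgate: α = 18.4% − [2.2% + 0.84 × (5.6% − 2.2%)] = 13.344
Alder: α = 13.8% − [2.2% + 1.47 × (5.6% − 2.2%)] = 6.602
Willow: α = 19.7% − [2.2% + 0.39 × (5.6% − 2.2%)] = 16.174
Highest: Willow (16.174).

Willow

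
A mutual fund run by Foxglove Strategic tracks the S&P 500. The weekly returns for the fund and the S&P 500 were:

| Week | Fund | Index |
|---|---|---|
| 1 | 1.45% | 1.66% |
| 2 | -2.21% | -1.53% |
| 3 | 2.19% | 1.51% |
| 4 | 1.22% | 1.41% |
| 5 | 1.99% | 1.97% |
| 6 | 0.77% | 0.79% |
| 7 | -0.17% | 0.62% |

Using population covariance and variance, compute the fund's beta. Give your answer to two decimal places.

r̄p = 0.7486%,  r̄m = 0.9186%
Cov = Σ(rp − r̄p)(rm − r̄m) / 7 = 1.4893
Var(rm) = Σ(rm − r̄m)² / 7 = 1.1925
β = Cov / Var = 1.4893 / 1.1925 = 1.2489

1.25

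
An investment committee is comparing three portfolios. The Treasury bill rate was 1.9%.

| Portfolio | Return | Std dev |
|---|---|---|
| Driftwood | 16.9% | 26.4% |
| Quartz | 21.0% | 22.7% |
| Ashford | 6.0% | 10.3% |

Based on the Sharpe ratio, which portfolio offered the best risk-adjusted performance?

Driftwood: Sharpe ratio = (16.9% − 1.9%) / 26.4% = 0.568
Quartz: Sharpe ratio = (21.0% − 1.9%) / 22.7% = 0.841
Ashford: Sharpe ratio = (6.0% − 1.9%) / 10.3% = 0.398
Highest: Quartz (0.841).

Quartz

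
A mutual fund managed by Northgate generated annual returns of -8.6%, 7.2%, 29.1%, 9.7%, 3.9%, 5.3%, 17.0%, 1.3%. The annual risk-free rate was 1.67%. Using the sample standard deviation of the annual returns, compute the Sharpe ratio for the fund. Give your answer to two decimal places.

Mean return r̄ = 64.90 / 8 = 8.1125%
Sample σ = √[Σ(r − r̄)² / 7] = √[874.1888 / 7] = √124.8841 = 11.1752%
Sharpe = (r̄ − rf) / σ = (8.1125 − 1.67) / 11.1752 = 6.4425 / 11.1752 = 0.5765

0.58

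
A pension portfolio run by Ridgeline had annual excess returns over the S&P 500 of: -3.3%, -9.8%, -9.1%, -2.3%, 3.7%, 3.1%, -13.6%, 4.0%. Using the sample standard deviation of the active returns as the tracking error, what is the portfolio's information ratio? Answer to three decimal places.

r̄ = (-3.3 − 9.8 − 9.1 − 2.3 + 3.7 + 3.1 − 13.6 + 4) / 8 = -3.4125%
Sample std dev = √[326.1288 / 7] = 6.8257%
IR = r̄ / tracking error = -3.4125 / 6.8257 = -0.4999

-0.500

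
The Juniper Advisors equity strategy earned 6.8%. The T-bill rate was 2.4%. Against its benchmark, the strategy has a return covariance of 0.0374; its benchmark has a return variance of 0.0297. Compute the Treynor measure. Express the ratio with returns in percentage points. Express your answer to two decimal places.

β = Cov / Var = 0.0374 / 0.0297 = 1.2593
Treynor = (Rp − Rf) / β = (6.8% − 2.4%) / 1.2593 = 4.40 / 1.2593 = 3.4940

3.49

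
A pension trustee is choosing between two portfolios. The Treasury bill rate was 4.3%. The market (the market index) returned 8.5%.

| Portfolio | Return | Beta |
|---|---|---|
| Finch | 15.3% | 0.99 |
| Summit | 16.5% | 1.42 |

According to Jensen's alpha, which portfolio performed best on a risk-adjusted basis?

Finch: α = 15.3% − [4.3% + 0.99 × (8.5% − 4.3%)] = 6.842
Summit: α = 16.5% − [4.3% + 1.42 × (8.5% − 4.3%)] = 6.236
Highest: Finch (6.842).

Finch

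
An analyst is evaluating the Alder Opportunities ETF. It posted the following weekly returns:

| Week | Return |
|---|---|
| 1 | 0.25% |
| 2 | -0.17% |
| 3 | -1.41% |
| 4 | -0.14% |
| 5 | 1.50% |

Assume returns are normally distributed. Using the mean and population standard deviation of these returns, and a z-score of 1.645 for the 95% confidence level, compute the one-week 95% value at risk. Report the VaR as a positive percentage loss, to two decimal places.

Mean return μ = 0.030 / 5 = 0.0060%
Σ(r − μ)² = 4.3489; population σ = √(4.3489/5) = 0.9326%
VaR = −(μ − z·σ) = −(0.0060 − 1.645 × 0.9326) = −(-1.5281) = 1.5281%

1.53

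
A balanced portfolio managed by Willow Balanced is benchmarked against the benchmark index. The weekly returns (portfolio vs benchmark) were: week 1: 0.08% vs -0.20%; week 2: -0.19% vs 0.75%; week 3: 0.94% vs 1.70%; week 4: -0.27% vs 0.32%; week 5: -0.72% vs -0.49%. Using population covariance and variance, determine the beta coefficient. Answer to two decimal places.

r̄p = -0.0320%,  r̄m = 0.4160%
Cov = Σ(rp − r̄p)(rm − r̄m) / 5 = 0.3545
Var(rm) = Σ(rm − r̄m)² / 5 = 0.5939
β = Cov / Var = 0.3545 / 0.5939 = 0.5969

0.60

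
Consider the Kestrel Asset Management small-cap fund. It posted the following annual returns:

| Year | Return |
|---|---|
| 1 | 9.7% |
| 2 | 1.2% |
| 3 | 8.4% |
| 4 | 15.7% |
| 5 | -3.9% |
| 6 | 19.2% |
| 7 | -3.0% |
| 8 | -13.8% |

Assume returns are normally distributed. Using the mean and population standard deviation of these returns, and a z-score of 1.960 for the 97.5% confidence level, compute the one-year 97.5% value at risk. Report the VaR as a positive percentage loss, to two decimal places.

Mean return r̄ = 33.50 / 8 = 4.1875%
Σ(r − r̄)² = (9.7 − 4.1875)² + (1.2 − 4.1875)² + (8.4 − 4.1875)² + … = 855.5888
σ = √[855.5888 / 8] = 10.3416%
VaR = −(r̄ − z·σ) = −(4.1875 − 1.960 × 10.3416) = −(-16.0820) = 16.0820%

16.08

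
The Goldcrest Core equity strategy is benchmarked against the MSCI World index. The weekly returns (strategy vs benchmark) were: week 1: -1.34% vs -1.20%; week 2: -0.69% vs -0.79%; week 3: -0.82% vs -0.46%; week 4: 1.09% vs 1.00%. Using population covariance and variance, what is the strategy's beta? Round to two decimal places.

1.08

r̄p = -0.4400%,  r̄m = -0.3625%
Cov = Σ(rp − r̄p)(rm − r̄m) / 4 = 0.7456
Var(rm) = Σ(rm − r̄m)² / 4 = 0.6875
β = Cov / Var = 0.7456 / 0.6875 = 1.0845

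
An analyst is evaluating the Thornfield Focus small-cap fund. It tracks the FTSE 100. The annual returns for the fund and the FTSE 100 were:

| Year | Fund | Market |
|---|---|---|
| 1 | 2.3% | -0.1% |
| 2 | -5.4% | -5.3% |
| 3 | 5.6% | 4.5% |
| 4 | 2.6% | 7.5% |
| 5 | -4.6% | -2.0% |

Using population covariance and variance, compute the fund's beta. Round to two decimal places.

0.78

r̄p = 0.1000%,  r̄m = 0.9200%
Cov = Σ(rp − r̄p)(rm − r̄m) / 5 = 16.3660
Var(rm) = Σ(rm − r̄m)² / 5 = 20.8736
β = Cov / Var = 16.3660 / 20.8736 = 0.7841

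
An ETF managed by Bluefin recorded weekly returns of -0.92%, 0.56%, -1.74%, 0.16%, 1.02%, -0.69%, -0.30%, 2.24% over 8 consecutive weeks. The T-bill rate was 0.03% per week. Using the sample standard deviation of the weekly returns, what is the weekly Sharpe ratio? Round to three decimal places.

0.009

μ = (-0.92 + 0.56 − 1.74 + 0.16 + 1.02 − 0.69 − 0.3 + 2.24) / 8 = 0.330 / 8 = 0.0413%
Sample std dev = √[10.8237 / 7] = 1.2435%
Sharpe = (μ − rf) / σ = (0.0413 − 0.03) / 1.2435 = 0.0113 / 1.2435 = 0.0091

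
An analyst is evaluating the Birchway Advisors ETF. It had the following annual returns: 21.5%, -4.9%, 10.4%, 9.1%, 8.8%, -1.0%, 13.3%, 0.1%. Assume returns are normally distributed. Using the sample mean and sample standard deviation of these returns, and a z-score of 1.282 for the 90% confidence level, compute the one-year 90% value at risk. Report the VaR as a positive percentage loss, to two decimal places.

μ = (21.5 − 4.9 + 10.4 + 9.1 + 8.8 − 1 + 13.3 + 0.1) / 8 = 7.1625%
Σ(r − μ)² = (21.5 − 7.1625)² + (-4.9 − 7.1625)² + … = 522.1588
sample σ = √(522.1588 / 7) = √74.5941 = 8.6368%
VaR = −(μ − z·σ) = −(7.1625 − 1.282 × 8.6368) = −(-3.9099) = 3.9099%

3.91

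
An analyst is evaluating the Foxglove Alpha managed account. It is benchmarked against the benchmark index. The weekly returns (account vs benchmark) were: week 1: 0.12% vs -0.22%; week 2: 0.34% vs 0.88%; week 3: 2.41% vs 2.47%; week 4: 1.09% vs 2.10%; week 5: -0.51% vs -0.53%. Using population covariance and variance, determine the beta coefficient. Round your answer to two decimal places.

0.77

r̄p = 0.6900%,  r̄m = 0.9400%
Cov = Σ(rp − r̄p)(rm − r̄m) / 5 = 1.1084
Var(rm) = Σ(rm − r̄m)² / 5 = 1.4393
β = Cov / Var = 1.1084 / 1.4393 = 0.7701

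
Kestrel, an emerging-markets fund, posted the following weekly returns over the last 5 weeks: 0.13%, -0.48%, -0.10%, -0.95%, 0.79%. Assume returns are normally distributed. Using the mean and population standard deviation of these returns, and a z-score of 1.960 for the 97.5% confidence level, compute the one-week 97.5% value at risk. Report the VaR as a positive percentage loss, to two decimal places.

Mean return r̄ = -0.610 / 5 = -0.1220%
Σ(r − r̄)² = (0.13 − (-0.1220))² + (-0.48 − (-0.1220))² + (-0.1 − (-0.1220))² + … = 1.7095
population σ = √(1.7095 / 5) = √0.3419 = 0.5847%
VaR = −(r̄ − z·σ) = −(-0.1220 − 1.960 × 0.5847) = −(-1.2680) = 1.2680%

1.27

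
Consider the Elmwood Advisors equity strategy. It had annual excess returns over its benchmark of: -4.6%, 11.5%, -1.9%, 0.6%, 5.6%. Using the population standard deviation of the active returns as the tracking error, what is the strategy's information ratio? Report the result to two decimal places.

Mean return r̄ = 11.20 / 5 = 2.2400%
Σ(r − r̄)² = 163.6520; population σ = √(163.6520/5) = 5.7210%
IR = r̄ / tracking error = 2.2400 / 5.7210 = 0.3915

0.39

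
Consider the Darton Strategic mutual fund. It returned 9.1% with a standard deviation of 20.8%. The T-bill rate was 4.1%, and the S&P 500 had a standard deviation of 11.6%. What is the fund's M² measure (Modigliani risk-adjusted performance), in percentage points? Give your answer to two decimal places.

Sharpe = (Rp − Rf) / σp = (9.1% − 4.1%) / 20.8% = 0.2404
M² = Rf + Sharpe × σm = 4.1% + 0.2404 × 11.6% = 6.8886%

6.89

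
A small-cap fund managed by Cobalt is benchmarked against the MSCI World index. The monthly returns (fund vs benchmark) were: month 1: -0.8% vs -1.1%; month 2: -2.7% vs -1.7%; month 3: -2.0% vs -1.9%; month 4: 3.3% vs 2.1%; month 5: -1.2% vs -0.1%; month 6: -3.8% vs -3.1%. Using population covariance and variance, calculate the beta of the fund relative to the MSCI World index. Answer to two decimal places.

r̄p = -1.2000%,  r̄m = -0.9667%
Cov = Σ(rp − r̄p)(rm − r̄m) / 6 = 3.5233
Var(rm) = Σ(rm − r̄m)² / 6 = 2.6889
β = Cov / Var = 3.5233 / 2.6889 = 1.3103

1.31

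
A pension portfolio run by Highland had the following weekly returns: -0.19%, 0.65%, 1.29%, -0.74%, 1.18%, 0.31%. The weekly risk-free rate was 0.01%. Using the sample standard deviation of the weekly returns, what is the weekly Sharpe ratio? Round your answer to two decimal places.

0.52

r̄ = (-0.19 + 0.65 + 1.29 − 0.74 + 1.18 + 0.31) / 6 = 2.500 / 6 = 0.4167%
Sample σ = √[Σ(r − r̄)² / 5] = √[3.1171 / 5] = √0.6234 = 0.7896%
Sharpe = (r̄ − rf) / σ = (0.4167 − 0.01) / 0.7896 = 0.4067 / 0.7896 = 0.5151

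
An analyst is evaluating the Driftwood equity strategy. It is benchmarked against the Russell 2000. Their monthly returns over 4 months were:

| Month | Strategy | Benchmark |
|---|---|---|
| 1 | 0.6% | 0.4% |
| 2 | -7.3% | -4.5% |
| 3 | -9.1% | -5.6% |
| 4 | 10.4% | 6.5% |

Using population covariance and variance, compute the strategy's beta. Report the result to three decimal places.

1.611

r̄p = -1.3500%,  r̄m = -0.8000%
Cov = Σ(rp − r̄p)(rm − r̄m) / 4 = 36.8325
Var(rm) = Σ(rm − r̄m)² / 4 = 22.8650
β = Cov / Var = 36.8325 / 22.8650 = 1.6109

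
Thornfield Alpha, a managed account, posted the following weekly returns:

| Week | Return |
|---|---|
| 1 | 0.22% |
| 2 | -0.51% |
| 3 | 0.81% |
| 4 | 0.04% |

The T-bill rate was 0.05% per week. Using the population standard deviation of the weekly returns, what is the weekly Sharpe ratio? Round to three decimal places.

0.191

Mean return r̄ = 0.560 / 4 = 0.1400%
Population σ = √[Σ(r − r̄)² / 4] = √[0.8878 / 4] = √0.2220 = 0.4712%
Sharpe = (r̄ − rf) / σ = (0.1400 − 0.05) / 0.4712 = 0.0900 / 0.4712 = 0.1910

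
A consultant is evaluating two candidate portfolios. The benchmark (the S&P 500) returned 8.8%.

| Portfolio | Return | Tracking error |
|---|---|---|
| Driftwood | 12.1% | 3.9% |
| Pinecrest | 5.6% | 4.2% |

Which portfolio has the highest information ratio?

Driftwood: IR = (12.1% − 8.8%) / 3.9% = 0.846
Pinecrest: IR = (5.6% − 8.8%) / 4.2% = -0.762
Highest: Driftwood (0.846).

Driftwood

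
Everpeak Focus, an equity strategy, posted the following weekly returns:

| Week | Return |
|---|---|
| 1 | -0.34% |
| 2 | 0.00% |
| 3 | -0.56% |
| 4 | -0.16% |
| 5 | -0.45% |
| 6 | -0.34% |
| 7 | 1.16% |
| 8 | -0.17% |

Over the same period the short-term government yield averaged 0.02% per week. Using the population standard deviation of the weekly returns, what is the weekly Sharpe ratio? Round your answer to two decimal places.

-0.25

r̄ = (-0.34 + 0 − 0.56 − 0.16 − 0.45 − 0.34 + 1.16 − 0.17) / 8 = -0.860 / 8 = -0.1075%
Population std dev = √[2.0550 / 8] = 0.5068%
Sharpe = (r̄ − rf) / σ = (-0.1075 − 0.02) / 0.5068 = -0.1275 / 0.5068 = -0.2516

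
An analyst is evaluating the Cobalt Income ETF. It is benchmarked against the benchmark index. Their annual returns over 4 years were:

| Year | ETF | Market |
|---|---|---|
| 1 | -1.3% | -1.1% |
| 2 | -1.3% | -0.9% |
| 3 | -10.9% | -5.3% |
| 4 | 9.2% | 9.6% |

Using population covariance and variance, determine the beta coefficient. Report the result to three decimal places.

1.250

r̄p = -1.0750%,  r̄m = 0.5750%
Cov = Σ(rp − r̄p)(rm − r̄m) / 4 = 37.7906
Var(rm) = Σ(rm − r̄m)² / 4 = 30.2369
β = Cov / Var = 37.7906 / 30.2369 = 1.2498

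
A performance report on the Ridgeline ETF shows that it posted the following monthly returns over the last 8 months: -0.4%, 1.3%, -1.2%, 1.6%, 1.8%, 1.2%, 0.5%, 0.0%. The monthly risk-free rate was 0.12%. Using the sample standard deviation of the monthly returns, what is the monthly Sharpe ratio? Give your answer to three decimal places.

Mean return r̄ = 4.80 / 8 = 0.6000%
Sample σ = √[Σ(r − r̄)² / 7] = √[7.9000 / 7] = √1.1286 = 1.0624%
Sharpe = (r̄ − rf) / σ = (0.6000 − 0.12) / 1.0624 = 0.4800 / 1.0624 = 0.4518

0.452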